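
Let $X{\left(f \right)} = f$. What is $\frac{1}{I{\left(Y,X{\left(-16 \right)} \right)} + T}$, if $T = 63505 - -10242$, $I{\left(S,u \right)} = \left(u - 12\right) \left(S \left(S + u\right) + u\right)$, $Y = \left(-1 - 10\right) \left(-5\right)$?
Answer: $\frac{1}{14135} \approx 7.0746 \cdot 10^{-5}$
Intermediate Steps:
$Y = 55$ ($Y = \left(-11\right) \left(-5\right) = 55$)
$I{\left(S,u \right)} = \left(-12 + u\right) \left(u + S \left(S + u\right)\right)$
$T = 73747$ ($T = 63505 + 10242 = 73747$)
$\frac{1}{I{\left(Y,X{\left(-16 \right)} \right)} + T} = \frac{1}{\left(\left(-16\right)^{2} - -192 - 12 \cdot 55^{2} + 55 \left(-16\right)^{2} - 16 \cdot 55^{2} - 660 \left(-16\right)\right) + 73747} = \frac{1}{\left(256 + 192 - 36300 + 55 \cdot 256 - 48400 + 10560\right) + 73747} = \frac{1}{\left(256 + 192 - 36300 + 14080 - 48400 + 10560\right) + 73747} = \frac{1}{-59612 + 73747} = \frac{1}{14135}$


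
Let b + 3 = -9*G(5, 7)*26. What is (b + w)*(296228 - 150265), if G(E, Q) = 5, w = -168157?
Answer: -24715914790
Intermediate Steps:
b = -1173 (b = -3 - 9*5*26 = -3 - 45*26 = -3 - 1170 = -1173)
(b + w)*(296228 - 150265) = (-1173 - 168157)*(296228 - 150265) = -169330*145963 = -24715914790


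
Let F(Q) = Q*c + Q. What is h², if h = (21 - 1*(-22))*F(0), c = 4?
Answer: 0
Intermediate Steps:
F(Q) = 5*Q (F(Q) = Q*4 + Q = 4*Q + Q = 5*Q)
h = 0 (h = (21 - 1*(-22))*(5*0) = (21 + 22)*0 = 43*0 = 0)
h² = 0² = 0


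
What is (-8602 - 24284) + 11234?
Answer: -21652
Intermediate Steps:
(-8602 - 24284) + 11234 = -32886 + 11234 = -21652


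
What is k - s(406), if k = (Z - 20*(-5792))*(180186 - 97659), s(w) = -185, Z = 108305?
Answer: 18498014600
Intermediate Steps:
k = 18498014415 (k = (108305 - 20*(-5792))*(180186 - 97659) = (108305 + 115840)*82527 = 224145*82527 = 18498014415)
k - s(406) = 18498014415 - 1*(-185) = 18498014415 + 185 = 18498014600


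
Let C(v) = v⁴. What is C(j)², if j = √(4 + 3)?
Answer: 2401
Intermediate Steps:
j = √7 ≈ 2.6458
C(j)² = ((√7)⁴)² = 49² = 2401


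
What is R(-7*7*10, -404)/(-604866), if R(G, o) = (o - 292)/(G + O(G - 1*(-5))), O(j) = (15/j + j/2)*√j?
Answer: -4410784/225053335500771 + 10915832*I*√485/1125266677503855 ≈ -1.9599e-8 + 2.1363e-7*I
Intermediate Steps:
O(j) = √j*(j/2 + 15/j) (O(j) = (15/j + j*(½))*√j = (15/j + j/2)*√j = (j/2 + 15/j)*√j = √j*(j/2 + 15/j))
R(G, o) = (-292 + o)/(G + (30 + (5 + G)²)/(2*√(5 + G))) (R(G, o) = (o - 292)/(G + (30 + (G - 1*(-5))²)/(2*√(G - 1*(-5)))) = (-292 + o)/(G + (30 + (G + 5)²)/(2*√(G + 5))) = (-292 + o)/(G + (30 + (5 + G)²)/(2*√(5 + G))))
R(-7*7*10, -404)/(-604866) = (2*√(5 - 7*7*10)*(-292 - 404)/(30 + (5 - 7*7*10)² + 2*(-7*7*10)*√(5 - 7*7*10)))/(-604866) = (2*√(5 - 49*10)*(-696)/(30 + (5 - 49*10)² + 2*(-49*10)*√(5 - 49*10)))*(-1/604866) = (2*√(5 - 490)*(-696)/(30 + (5 - 490)² + 2*(-490)*√(5 - 490)))*(-1/604866) = (2*√(-485)*(-696)/(30 + (-485)² + 2*(-490)*√(-485)))*(-1/604866) = (2*(I*√485)*(-696)/(30 + 235225 + 2*(-490)*(I*√485)))*(-1/604866) = (2*(I*√485)*(-696)/(30 + 235225 - 980*I*√485))*(-1/604866) = (2*(I*√485)*(-696)/(235255 - 980*I*√485))*(-1/604866) = -1392*I*√485/(235255 - 980*I*√485)*(-1/604866) = 232*I*√485/(100811*(235255 - 980*I*√485))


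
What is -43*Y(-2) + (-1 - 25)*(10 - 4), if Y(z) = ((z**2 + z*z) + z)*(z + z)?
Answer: 876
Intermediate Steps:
Y(z) = 2*z*(z + 2*z**2) (Y(z) = ((z**2 + z**2) + z)*(2*z) = (2*z**2 + z)*(2*z) = (z + 2*z**2)*(2*z) = 2*z*(z + 2*z**2))
-43*Y(-2) + (-1 - 25)*(10 - 4) = -43*(-2)**2*(2 + 4*(-2)) + (-1 - 25)*(10 - 4) = -172*(2 - 8) - 26*6 = -172*(-6) - 156 = -43*(-24) - 156 = 1032 - 156 = 876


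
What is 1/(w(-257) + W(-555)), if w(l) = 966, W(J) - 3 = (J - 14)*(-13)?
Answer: 1/8366 ≈ 0.00011953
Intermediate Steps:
W(J) = 185 - 13*J (W(J) = 3 + (J - 14)*(-13) = 3 + (-14 + J)*(-13) = 3 + (182 - 13*J) = 185 - 13*J)
1/(w(-257) + W(-555)) = 1/(966 + (185 - 13*(-555))) = 1/(966 + (185 + 7215)) = 1/(966 + 7400) = 1/8366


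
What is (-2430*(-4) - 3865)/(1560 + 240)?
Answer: 1171/360 ≈ 3.2528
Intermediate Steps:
(-2430*(-4) - 3865)/(1560 + 240) = (9720 - 3865)/1800 = 5855*(1/1800) = 1171/360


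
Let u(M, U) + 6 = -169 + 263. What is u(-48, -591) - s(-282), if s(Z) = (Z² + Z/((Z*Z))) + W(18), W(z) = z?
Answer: -22406027/282 ≈ -79454.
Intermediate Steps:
u(M, U) = 88 (u(M, U) = -6 + (-169 + 263) = -6 + 94 = 88)
s(Z) = 18 + 1/Z + Z² (s(Z) = (Z² + Z/((Z*Z))) + 18 = (Z² + Z/(Z²)) + 18 = (Z² + Z/Z²) + 18 = (Z² + 1/Z) + 18 = (1/Z + Z²) + 18 = 18 + 1/Z + Z²)
u(-48, -591) - s(-282) = 88 - (18 + 1/(-282) + (-282)²) = 88 - (18 - 1/282 + 79524) = 88 - 1*22430843/282 = 88 - 22430843/282 = -22406027/282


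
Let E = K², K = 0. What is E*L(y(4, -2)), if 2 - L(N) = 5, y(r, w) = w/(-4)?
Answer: 0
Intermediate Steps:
y(r, w) = -w/4 (y(r, w) = w*(-¼) = -w/4)
L(N) = -3 (L(N) = 2 - 1*5 = 2 - 5 = -3)
E = 0 (E = 0² = 0)
E*L(y(4, -2)) = 0*(-3) = 0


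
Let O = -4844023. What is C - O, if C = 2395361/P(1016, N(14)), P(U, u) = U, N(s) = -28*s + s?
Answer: 4923922729/1016 ≈ 4.8464e+6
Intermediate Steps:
N(s) = -27*s
C = 2395361/1016 ≈ 2357.6
C - O = 2395361/1016 - 1*(-4844023) = 2395361/1016 + 4844023 = 4923922729/1016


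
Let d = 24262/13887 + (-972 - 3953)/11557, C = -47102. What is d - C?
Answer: 7559708965477/160492059 ≈ 47103.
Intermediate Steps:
d = 212002459/160492059 (d = 24262*(1/13887) - 4925*1/11557 = 24262/13887 - 4925/11557 = 212002459/160492059 ≈ 1.3210)
d - C = 212002459/160492059 - 1*(-47102) = 212002459/160492059 + 47102 = 7559708965477/160492059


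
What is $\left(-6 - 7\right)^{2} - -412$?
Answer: $581$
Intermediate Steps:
$\left(-6 - 7\right)^{2} - -412 = \left(-13\right)^{2} + 412 = 169 + 412 = 581$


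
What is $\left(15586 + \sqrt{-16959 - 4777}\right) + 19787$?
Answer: $35373 + 2 i \sqrt{5434} \approx 35373.0 + 147.43 i$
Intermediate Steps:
$\left(15586 + \sqrt{-16959 - 4777}\right) + 19787 = \left(15586 + \sqrt{-21736}\right) + 19787 = \left(15586 + 2 i \sqrt{5434}\right) + 19787 = 35373 + 2 i \sqrt{5434}$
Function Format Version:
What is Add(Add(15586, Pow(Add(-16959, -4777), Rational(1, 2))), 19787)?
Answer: Add(35373, Mul(2, I, Pow(5434, Rational(1, 2)))) ≈ Add(35373., Mul(147.43, I))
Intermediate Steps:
Add(Add(15586, Pow(Add(-16959, -4777), Rational(1, 2))), 19787) = Add(Add(15586, Pow(-21736, Rational(1, 2))), 19787) = Add(Add(15586, Mul(2, I, Pow(5434, Rational(1, 2)))), 19787) = Add(35373, Mul(2, I, Pow(5434, Rational(1, 2))))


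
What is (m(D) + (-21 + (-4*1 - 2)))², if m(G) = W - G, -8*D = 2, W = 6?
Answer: 6889/16 ≈ 430.56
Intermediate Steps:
D = -¼ (D = -⅛*2 = -¼ ≈ -0.25000)
m(G) = 6 - G
(m(D) + (-21 + (-4*1 - 2)))² = ((6 - 1*(-¼)) + (-21 + (-4*1 - 2)))² = ((6 + ¼) + (-21 + (-4 - 2)))² = (25/4 + (-21 - 6))² = (25/4 - 27)² = (-83/4)² = 6889/16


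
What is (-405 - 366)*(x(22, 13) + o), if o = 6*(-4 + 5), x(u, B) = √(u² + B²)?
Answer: -4626 - 771*√653 ≈ -24328.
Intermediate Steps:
x(u, B) = √(B² + u²)
o = 6 (o = 6*1 = 6)
(-405 - 366)*(x(22, 13) + o) = (-405 - 366)*(√(13² + 22²) + 6) = -771*(√(169 + 484) + 6) = -771*(√653 + 6) = -771*(6 + √653) = -4626 - 771*√653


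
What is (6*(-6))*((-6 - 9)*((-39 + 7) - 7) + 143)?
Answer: -26208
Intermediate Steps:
(6*(-6))*((-6 - 9)*((-39 + 7) - 7) + 143) = -36*(-15*(-32 - 7) + 143) = -36*(-15*(-39) + 143) = -36*(585 + 143) = -36*728 = -26208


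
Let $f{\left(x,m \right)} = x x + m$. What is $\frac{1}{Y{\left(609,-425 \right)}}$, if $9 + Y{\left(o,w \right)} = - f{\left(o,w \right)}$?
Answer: $- \frac{1}{370465} \approx -2.6993 \cdot 10^{-6}$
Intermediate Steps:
$f{\left(x,m \right)} = m + x^{2}$ ($f{\left(x,m \right)} = x^{2} + m = m + x^{2}$)
$Y{\left(o,w \right)} = -9 - w - o^{2}$ ($Y{\left(o,w \right)} = -9 - \left(w + o^{2}\right) = -9 - w - o^{2}$)
$\frac{1}{Y{\left(609,-425 \right)}} = \frac{1}{-9 - -425 - 609^{2}} = \frac{1}{-9 + 425 - 370881} = \frac{1}{-370465} = - \frac{1}{370465}$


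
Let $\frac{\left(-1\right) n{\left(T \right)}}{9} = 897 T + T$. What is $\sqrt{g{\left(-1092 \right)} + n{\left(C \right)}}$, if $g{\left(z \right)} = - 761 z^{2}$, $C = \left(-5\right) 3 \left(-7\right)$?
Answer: $3 i \sqrt{100923746} \approx 30138.0 i$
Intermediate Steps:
$C = 105$ ($C = \left(-15\right) \left(-7\right) = 105$)
$n{\left(T \right)} = - 8082 T$ ($n{\left(T \right)} = - 9 \left(897 T + T\right) = - 9 \cdot 898 T = - 8082 T$)
$\sqrt{g{\left(-1092 \right)} + n{\left(C \right)}} = \sqrt{- 761 \left(-1092\right)^{2} - 848610} = \sqrt{\left(-761\right) 1192464 - 848610} = \sqrt{-907465104 - 848610} = \sqrt{-908313714} = 3 i \sqrt{100923746}$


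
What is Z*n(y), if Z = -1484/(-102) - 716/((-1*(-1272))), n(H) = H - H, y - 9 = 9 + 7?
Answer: 0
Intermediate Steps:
y = 25 (y = 9 + (9 + 7) = 9 + 16 = 25)
n(H) = 0
Z = 25203/1802 (Z = -1484*(-1/102) - 716/1272 = 742/51 - 716*1/1272 = 742/51 - 179/318 = 25203/1802 ≈ 13.986)
Z*n(y) = (25203/1802)*0 = 0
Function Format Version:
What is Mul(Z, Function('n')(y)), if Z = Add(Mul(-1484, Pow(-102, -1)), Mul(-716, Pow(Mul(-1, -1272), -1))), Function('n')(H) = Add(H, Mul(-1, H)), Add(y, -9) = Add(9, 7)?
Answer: 0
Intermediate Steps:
y = 25 (y = Add(9, Add(9, 7)) = Add(9, 16) = 25)
Function('n')(H) = 0
Z = Rational(25203, 1802) (Z = Add(Mul(-1484, Rational(-1, 102)), Mul(-716, Pow(1272, -1))) = Add(Rational(742, 51), Mul(-716, Rational(1, 1272))) = Add(Rational(742, 51), Rational(-179, 318)) = Rational(25203, 1802) ≈ 13.986)
Mul(Z, Function('n')(y)) = Mul(Rational(25203, 1802), 0) = 0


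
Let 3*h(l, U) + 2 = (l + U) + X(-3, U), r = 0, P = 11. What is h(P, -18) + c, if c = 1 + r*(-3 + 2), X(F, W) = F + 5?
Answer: -4/3 ≈ -1.3333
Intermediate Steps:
X(F, W) = 5 + F
h(l, U) = U/3 + l/3 (h(l, U) = -2/3 + ((l + U) + (5 - 3))/3 = -2/3 + ((U + l) + 2)/3 = -2/3 + (2 + U + l)/3 = -2/3 + (2/3 + U/3 + l/3) = U/3 + l/3)
c = 1 (c = 1 + 0*(-3 + 2) = 1 + 0*(-1) = 1 + 0 = 1)
h(P, -18) + c = ((1/3)*(-18) + (1/3)*11) + 1 = (-6 + 11/3) + 1 = -7/3 + 1 = -4/3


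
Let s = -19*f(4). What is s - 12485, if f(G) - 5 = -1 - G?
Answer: -12485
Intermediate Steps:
f(G) = 4 - G (f(G) = 5 + (-1 - G) = 4 - G)
s = 0 (s = -19*(4 - 1*4) = -19*(4 - 4) = -19*0 = 0)
s - 12485 = 0 - 12485 = -12485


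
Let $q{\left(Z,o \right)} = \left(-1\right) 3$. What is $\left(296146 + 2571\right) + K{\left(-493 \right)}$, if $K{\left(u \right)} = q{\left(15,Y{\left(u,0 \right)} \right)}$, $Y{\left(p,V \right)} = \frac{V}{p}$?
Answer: $298714$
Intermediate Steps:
$q{\left(Z,o \right)} = -3$
$K{\left(u \right)} = -3$
$\left(296146 + 2571\right) + K{\left(-493 \right)} = \left(296146 + 2571\right) - 3 = 298717 - 3 = 298714$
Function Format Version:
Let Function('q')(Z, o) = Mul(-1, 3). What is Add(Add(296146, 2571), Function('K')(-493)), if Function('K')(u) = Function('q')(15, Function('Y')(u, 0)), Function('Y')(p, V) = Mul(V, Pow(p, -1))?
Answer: 298714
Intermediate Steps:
Function('q')(Z, o) = -3
Function('K')(u) = -3
Add(Add(296146, 2571), Function('K')(-493)) = Add(Add(296146, 2571), -3) = Add(298717, -3) = 298714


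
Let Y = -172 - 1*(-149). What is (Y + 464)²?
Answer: 194481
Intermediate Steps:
Y = -23 (Y = -172 + 149 = -23)
(Y + 464)² = (-23 + 464)² = 441² = 194481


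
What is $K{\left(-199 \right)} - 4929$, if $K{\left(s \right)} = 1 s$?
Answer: $-5128$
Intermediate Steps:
$K{\left(s \right)} = s$
$K{\left(-199 \right)} - 4929 = -199 - 4929 = -5128$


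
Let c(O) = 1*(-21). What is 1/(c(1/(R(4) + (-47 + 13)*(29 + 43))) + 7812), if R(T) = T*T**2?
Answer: 1/7791 ≈ 0.00012835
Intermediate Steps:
R(T) = T**3
c(O) = -21
1/(c(1/(R(4) + (-47 + 13)*(29 + 43))) + 7812) = 1/(-21 + 7812) = 1/7791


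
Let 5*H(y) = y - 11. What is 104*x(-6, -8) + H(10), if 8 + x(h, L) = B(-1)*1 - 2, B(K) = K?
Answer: -5721/5 ≈ -1144.2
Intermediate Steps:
H(y) = -11/5 + y/5 (H(y) = (y - 11)/5 = (-11 + y)/5 = -11/5 + y/5)
x(h, L) = -11 (x(h, L) = -8 + (-1*1 - 2) = -8 + (-1 - 2) = -8 - 3 = -11)
104*x(-6, -8) + H(10) = 104*(-11) + (-11/5 + (1/5)*10) = -1144 + (-11/5 + 2) = -1144 - 1/5 = -5721/5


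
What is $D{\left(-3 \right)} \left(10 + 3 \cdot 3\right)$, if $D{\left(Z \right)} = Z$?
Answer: $-57$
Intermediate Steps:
$D{\left(-3 \right)} \left(10 + 3 \cdot 3\right) = - 3 \left(10 + 3 \cdot 3\right) = - 3 \left(10 + 9\right) = \left(-3\right) 19 = -57$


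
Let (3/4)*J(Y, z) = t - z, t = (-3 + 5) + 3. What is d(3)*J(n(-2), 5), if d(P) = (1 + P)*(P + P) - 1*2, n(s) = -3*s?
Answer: 0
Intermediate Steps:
d(P) = -2 + 2*P*(1 + P) (d(P) = (1 + P)*(2*P) - 2 = 2*P*(1 + P) - 2 = -2 + 2*P*(1 + P))
t = 5 (t = 2 + 3 = 5)
J(Y, z) = 20/3 - 4*z/3 (J(Y, z) = 4*(5 - z)/3 = 20/3 - 4*z/3)
d(3)*J(n(-2), 5) = (-2 + 2*3 + 2*3²)*(20/3 - 4/3*5) = (-2 + 6 + 2*9)*(20/3 - 20/3) = (-2 + 6 + 18)*0 = 22*0 = 0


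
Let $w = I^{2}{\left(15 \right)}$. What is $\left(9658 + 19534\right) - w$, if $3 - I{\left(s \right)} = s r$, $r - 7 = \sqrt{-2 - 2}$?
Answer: $19688 - 6120 i \approx 19688.0 - 6120.0 i$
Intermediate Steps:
$r = 7 + 2 i$ ($r = 7 + \sqrt{-2 - 2} = 7 + \sqrt{-4} = 7 + 2 i \approx 7.0 + 2.0 i$)
$I{\left(s \right)} = 3 - s \left(7 + 2 i\right)$
$w = \left(-102 - 30 i\right)^{2}$ ($w = \left(3 - 15 \left(7 + 2 i\right)\right)^{2} = \left(3 - \left(105 + 30 i\right)\right)^{2} = \left(-102 - 30 i\right)^{2} \approx 9504.0 + 6120.0 i$)
$\left(9658 + 19534\right) - w = \left(9658 + 19534\right) - \left(9504 + 6120 i\right) = 29192 - \left(9504 + 6120 i\right) = 19688 - 6120 i$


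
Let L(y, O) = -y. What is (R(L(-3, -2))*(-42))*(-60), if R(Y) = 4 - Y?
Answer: 2520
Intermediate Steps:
(R(L(-3, -2))*(-42))*(-60) = ((4 - (-1)*(-3))*(-42))*(-60) = ((4 - 1*3)*(-42))*(-60) = ((4 - 3)*(-42))*(-60) = (1*(-42))*(-60) = -42*(-60) = 2520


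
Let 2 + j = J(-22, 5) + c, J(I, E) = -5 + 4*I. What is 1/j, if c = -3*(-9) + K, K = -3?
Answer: -1/71 ≈ -0.014085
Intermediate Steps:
c = 24 (c = -3*(-9) - 3 = 27 - 3 = 24)
j = -71 (j = -2 + ((-5 + 4*(-22)) + 24) = -2 + ((-5 - 88) + 24) = -2 + (-93 + 24) = -2 - 69 = -71)
1/j = 1/(-71) = -1/71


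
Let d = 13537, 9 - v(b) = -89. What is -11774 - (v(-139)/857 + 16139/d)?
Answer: -136607792515/11601209 ≈ -11775.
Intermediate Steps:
v(b) = 98 (v(b) = 9 - 1*(-89) = 9 + 89 = 98)
-11774 - (v(-139)/857 + 16139/d) = -11774 - (98/857 + 16139/13537) = -11774 - 1*15157749/11601209 = -11774 - 15157749/11601209 = -136607792515/11601209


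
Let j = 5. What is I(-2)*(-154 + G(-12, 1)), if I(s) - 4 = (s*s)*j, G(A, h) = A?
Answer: -3984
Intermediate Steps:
I(s) = 4 + 5*s**2 (I(s) = 4 + (s*s)*5 = 4 + s**2*5 = 4 + 5*s**2)
I(-2)*(-154 + G(-12, 1)) = (4 + 5*(-2)**2)*(-154 - 12) = (4 + 5*4)*(-166) = (4 + 20)*(-166) = 24*(-166) = -3984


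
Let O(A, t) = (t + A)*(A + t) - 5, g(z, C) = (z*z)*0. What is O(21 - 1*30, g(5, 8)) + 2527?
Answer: 2603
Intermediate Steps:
g(z, C) = 0 (g(z, C) = z²*0 = 0)
O(A, t) = -5 + (A + t)² (O(A, t) = (A + t)*(A + t) - 5 = (A + t)² - 5 = -5 + (A + t)²)
O(21 - 1*30, g(5, 8)) + 2527 = (-5 + ((21 - 1*30) + 0)²) + 2527 = (-5 + ((21 - 30) + 0)²) + 2527 = (-5 + (-9 + 0)²) + 2527 = (-5 + (-9)²) + 2527 = (-5 + 81) + 2527 = 76 + 2527 = 2603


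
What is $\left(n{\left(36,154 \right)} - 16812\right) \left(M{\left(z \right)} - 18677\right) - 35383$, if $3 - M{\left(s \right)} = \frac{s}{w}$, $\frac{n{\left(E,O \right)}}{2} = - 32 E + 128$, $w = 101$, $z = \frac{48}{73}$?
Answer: $\frac{2596448988141}{7373} \approx 3.5216 \cdot 10^{8}$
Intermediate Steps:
$z = \frac{48}{73}$ ($z = 48 \cdot \frac{1}{73} = \frac{48}{73} \approx 0.65753$)
$n{\left(E,O \right)} = 256 - 64 E$ ($n{\left(E,O \right)} = 2 \left(- 32 E + 128\right) = 2 \left(128 - 32 E\right) = 256 - 64 E$)
$M{\left(s \right)} = 3 - \frac{s}{101}$
$\left(n{\left(36,154 \right)} - 16812\right) \left(M{\left(z \right)} - 18677\right) - 35383 = \left(\left(256 - 2304\right) - 16812\right) \left(\left(3 - \frac{48}{7373}\right) - 18677\right) - 35383 = \left(-2048 - 16812\right) \left(\frac{22071}{7373} - 18677\right) - 35383 = \left(-18860\right) \left(- \frac{137683450}{7373}\right) - 35383 = \frac{2596709867000}{7373} - 35383 = \frac{2596448988141}{7373}$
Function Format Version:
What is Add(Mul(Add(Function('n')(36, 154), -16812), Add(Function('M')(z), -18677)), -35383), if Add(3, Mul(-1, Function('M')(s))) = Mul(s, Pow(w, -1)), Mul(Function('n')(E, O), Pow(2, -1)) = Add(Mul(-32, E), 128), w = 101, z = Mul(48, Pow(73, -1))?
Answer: Rational(2596448988141, 7373) ≈ 3.5216e+8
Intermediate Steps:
z = Rational(48, 73) (z = Mul(48, Rational(1, 73)) = Rational(48, 73) ≈ 0.65753)
Function('n')(E, O) = Add(256, Mul(-64, E)) (Function('n')(E, O) = Mul(2, Add(Mul(-32, E), 128)) = Mul(2, Add(128, Mul(-32, E))) = Add(256, Mul(-64, E)))
Function('M')(s) = Add(3, Mul(Rational(-1, 101), s)) (Function('M')(s) = Add(3, Mul(-1, Mul(s, Pow(101, -1)))) = Add(3, Mul(-1, Mul(s, Rational(1, 101)))) = Add(3, Mul(-1, Mul(Rational(1, 101), s))) = Add(3, Mul(Rational(-1, 101), s)))
Add(Mul(Add(Function('n')(36, 154), -16812), Add(Function('M')(z), -18677)), -35383) = Add(Mul(Add(Add(256, Mul(-64, 36)), -16812), Add(Add(3, Mul(Rational(-1, 101), Rational(48, 73))), -18677)), -35383) = Add(Mul(Add(Add(256, -2304), -16812), Add(Add(3, Rational(-48, 7373)), -18677)), -35383) = Add(Mul(Add(-2048, -16812), Add(Rational(22071, 7373), -18677)), -35383) = Add(Mul(-18860, Rational(-137683450, 7373)), -35383) = Add(Rational(2596709867000, 7373), -35383) = Rational(2596448988141, 7373)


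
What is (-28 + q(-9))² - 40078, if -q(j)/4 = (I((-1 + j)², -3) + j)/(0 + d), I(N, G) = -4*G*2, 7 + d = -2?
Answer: -356606/9 ≈ -39623.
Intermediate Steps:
d = -9 (d = -7 - 2 = -9)
I(N, G) = -8*G
q(j) = 32/3 + 4*j/9 (q(j) = -4*(-8*(-3) + j)/(0 - 9) = -4*(24 + j)/(-9) = -4*(24 + j)*(-1)/9 = -4*(-8/3 - j/9) = 32/3 + 4*j/9)
(-28 + q(-9))² - 40078 = (-28 + (32/3 + (4/9)*(-9)))² - 40078 = (-28 + (32/3 - 4))² - 40078 = (-28 + 20/3)² - 40078 = (-64/3)² - 40078 = 4096/9 - 40078 = -356606/9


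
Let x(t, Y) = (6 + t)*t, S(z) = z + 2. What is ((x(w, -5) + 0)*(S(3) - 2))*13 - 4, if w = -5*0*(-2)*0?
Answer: -4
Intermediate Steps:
S(z) = 2 + z
w = 0 (w = -0*0 = -5*0 = 0)
x(t, Y) = t*(6 + t)
((x(w, -5) + 0)*(S(3) - 2))*13 - 4 = ((0*(6 + 0) + 0)*((2 + 3) - 2))*13 - 4 = ((0*6 + 0)*(5 - 2))*13 - 4 = ((0 + 0)*3)*13 - 4 = (0*3)*13 - 4 = 0*13 - 4 = 0 - 4 = -4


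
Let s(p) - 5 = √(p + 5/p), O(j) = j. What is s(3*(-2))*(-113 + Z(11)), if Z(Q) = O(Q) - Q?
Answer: -565 - 113*I*√246/6 ≈ -565.0 - 295.39*I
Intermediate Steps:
Z(Q) = 0 (Z(Q) = Q - Q = 0)
s(p) = 5 + √(p + 5/p)
s(3*(-2))*(-113 + Z(11)) = (5 + √(3*(-2) + 5/((3*(-2)))))*(-113 + 0) = (5 + √(-6 + 5/(-6)))*(-113) = (5 + √(-6 + 5*(-⅙)))*(-113) = (5 + √(-6 - ⅚))*(-113) = (5 + √(-41/6))*(-113) = (5 + I*√246/6)*(-113) = -565 - 113*I*√246/6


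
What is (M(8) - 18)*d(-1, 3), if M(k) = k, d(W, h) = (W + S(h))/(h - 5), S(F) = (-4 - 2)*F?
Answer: -95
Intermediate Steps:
S(F) = -6*F
d(W, h) = (W - 6*h)/(-5 + h) (d(W, h) = (W - 6*h)/(h - 5) = (W - 6*h)/(-5 + h))
(M(8) - 18)*d(-1, 3) = (8 - 18)*((-1 - 6*3)/(-5 + 3)) = -10*(-1 - 18)/(-2) = -(-5)*(-19) = -10*19/2 = -95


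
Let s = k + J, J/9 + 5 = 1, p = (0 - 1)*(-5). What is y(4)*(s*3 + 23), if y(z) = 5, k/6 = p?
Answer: 25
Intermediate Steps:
p = 5 (p = -1*(-5) = 5)
k = 30 (k = 6*5 = 30)
J = -36 (J = -45 + 9*1 = -45 + 9 = -36)
s = -6 (s = 30 - 36 = -6)
y(4)*(s*3 + 23) = 5*(-6*3 + 23) = 5*(-18 + 23) = 5*5 = 25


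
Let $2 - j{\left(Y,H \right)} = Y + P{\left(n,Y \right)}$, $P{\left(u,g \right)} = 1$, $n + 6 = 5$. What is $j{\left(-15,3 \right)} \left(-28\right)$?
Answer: $-448$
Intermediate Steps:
$n = -1$ ($n = -6 + 5 = -1$)
$j{\left(Y,H \right)} = 1 - Y$ ($j{\left(Y,H \right)} = 2 - \left(Y + 1\right) = 2 - \left(1 + Y\right) = 1 - Y$)
$j{\left(-15,3 \right)} \left(-28\right) = \left(1 - -15\right) \left(-28\right) = \left(1 + 15\right) \left(-28\right) = 16 \left(-28\right) = -448$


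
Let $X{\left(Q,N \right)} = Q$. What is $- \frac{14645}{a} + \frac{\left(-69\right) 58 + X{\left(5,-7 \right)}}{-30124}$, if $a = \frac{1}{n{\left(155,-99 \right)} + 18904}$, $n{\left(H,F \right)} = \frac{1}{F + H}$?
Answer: $- \frac{116757333838417}{421736} \approx -2.7685 \cdot 10^{8}$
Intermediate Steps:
$a = \frac{56}{1058625}$ ($a = \frac{1}{\frac{1}{-99 + 155} + 18904} = \frac{1}{\frac{1}{56} + 18904} = \frac{1}{\frac{1058625}{56}} = \frac{56}{1058625} \approx 5.2899 \cdot 10^{-5}$)
$- \frac{14645}{a} + \frac{\left(-69\right) 58 + X{\left(5,-7 \right)}}{-30124} = - \frac{14645}{\frac{56}{1058625}} + \frac{\left(-69\right) 58 + 5}{-30124} = \left(-14645\right) \frac{1058625}{56} + \left(-4002 + 5\right) \left(- \frac{1}{30124}\right) = - \frac{15503563125}{56} - - \frac{3997}{30124} = - \frac{15503563125}{56} + \frac{3997}{30124} = - \frac{116757333838417}{421736}$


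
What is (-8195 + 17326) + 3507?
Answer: 12638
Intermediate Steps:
(-8195 + 17326) + 3507 = 9131 + 3507 = 12638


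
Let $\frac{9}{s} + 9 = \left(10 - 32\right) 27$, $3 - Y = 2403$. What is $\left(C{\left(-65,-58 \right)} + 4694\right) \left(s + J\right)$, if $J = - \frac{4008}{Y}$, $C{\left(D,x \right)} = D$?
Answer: $\frac{51330981}{6700} \approx 7661.3$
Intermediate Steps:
$Y = -2400$ ($Y = 3 - 2403 = -2400$)
$J = \frac{167}{100}$ ($J = - \frac{4008}{-2400} = \left(-4008\right) \left(- \frac{1}{2400}\right) = \frac{167}{100} \approx 1.67$)
$s = - \frac{1}{67}$ ($s = \frac{9}{-9 + \left(10 - 32\right) 27} = \frac{9}{-9 - 594} = \frac{9}{-603} = 9 \left(- \frac{1}{603}\right) = - \frac{1}{67} \approx -0.014925$)
$\left(C{\left(-65,-58 \right)} + 4694\right) \left(s + J\right) = \left(-65 + 4694\right) \left(- \frac{1}{67} + \frac{167}{100}\right) = 4629 \cdot \frac{11089}{6700} = \frac{51330981}{6700}$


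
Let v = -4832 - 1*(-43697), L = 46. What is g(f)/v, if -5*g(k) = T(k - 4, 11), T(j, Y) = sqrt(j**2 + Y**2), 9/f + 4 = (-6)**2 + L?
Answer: -sqrt(91997)/5052450 ≈ -6.0032e-5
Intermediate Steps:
v = 38865 (v = -4832 + 43697 = 38865)
f = 3/26 (f = 9/(-4 + ((-6)**2 + 46)) = 9/(-4 + (36 + 46)) = 9/(-4 + 82) = 9/78 = 9*(1/78) = 3/26 ≈ 0.11538)
T(j, Y) = sqrt(Y**2 + j**2)
g(k) = -sqrt(121 + (-4 + k)**2)/5 (g(k) = -sqrt(11**2 + (k - 4)**2)/5 = -sqrt(121 + (-4 + k)**2)/5)
g(f)/v = -sqrt(121 + (-4 + 3/26)**2)/5/38865 = -sqrt(121 + (-101/26)**2)/5*(1/38865) = -sqrt(121 + 10201/676)/5*(1/38865) = -sqrt(91997)/130*(1/38865) = -sqrt(91997)/5052450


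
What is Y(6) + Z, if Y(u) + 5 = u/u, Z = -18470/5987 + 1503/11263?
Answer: -468755473/67431581 ≈ -6.9516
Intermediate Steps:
Z = -199029149/67431581 (Z = -18470*1/5987 + 1503*(1/11263) = -18470/5987 + 1503/11263 = -199029149/67431581 ≈ -2.9516)
Y(u) = -4 (Y(u) = -5 + u/u = -5 + 1 = -4)
Y(6) + Z = -4 - 199029149/67431581 = -468755473/67431581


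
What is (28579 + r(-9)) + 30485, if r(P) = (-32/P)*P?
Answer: 59032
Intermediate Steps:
r(P) = -32
(28579 + r(-9)) + 30485 = (28579 - 32) + 30485 = 28547 + 30485 = 59032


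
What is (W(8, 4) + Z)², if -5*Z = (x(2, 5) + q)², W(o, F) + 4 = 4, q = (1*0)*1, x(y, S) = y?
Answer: 16/25 ≈ 0.64000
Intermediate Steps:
q = 0 (q = 0*1 = 0)
W(o, F) = 0 (W(o, F) = -4 + 4 = 0)
Z = -⅘ (Z = -(2 + 0)²/5 = -⅕*2² = -⅕*4 = -⅘ ≈ -0.80000)
(W(8, 4) + Z)² = (0 - ⅘)² = (-⅘)² = 16/25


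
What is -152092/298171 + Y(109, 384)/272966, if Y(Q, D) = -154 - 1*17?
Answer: -41566932113/81390545186 ≈ -0.51071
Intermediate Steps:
Y(Q, D) = -171 (Y(Q, D) = -154 - 17 = -171)
-152092/298171 + Y(109, 384)/272966 = -152092/298171 - 171/272966 = -41566932113/81390545186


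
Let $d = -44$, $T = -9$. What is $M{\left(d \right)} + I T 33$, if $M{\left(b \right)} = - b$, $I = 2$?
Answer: $-550$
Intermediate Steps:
$M{\left(d \right)} + I T 33 = \left(-1\right) \left(-44\right) + 2 \left(-9\right) 33 = 44 - 594 = -550$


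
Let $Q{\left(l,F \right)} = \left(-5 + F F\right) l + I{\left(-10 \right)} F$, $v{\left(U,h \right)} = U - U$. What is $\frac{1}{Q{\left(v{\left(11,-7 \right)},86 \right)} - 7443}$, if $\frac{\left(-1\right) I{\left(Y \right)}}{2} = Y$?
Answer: $- \frac{1}{5723} \approx -0.00017473$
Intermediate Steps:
$v{\left(U,h \right)} = 0$
$I{\left(Y \right)} = - 2 Y$
$Q{\left(l,F \right)} = 20 F + l \left(-5 + F^{2}\right)$ ($Q{\left(l,F \right)} = \left(-5 + F F\right) l + \left(-2\right) \left(-10\right) F = \left(-5 + F^{2}\right) l + 20 F = l \left(-5 + F^{2}\right) + 20 F = 20 F + l \left(-5 + F^{2}\right)$)
$\frac{1}{Q{\left(v{\left(11,-7 \right)},86 \right)} - 7443} = \frac{1}{\left(\left(-5\right) 0 + 20 \cdot 86 + 0 \cdot 86^{2}\right) - 7443} = \frac{1}{\left(0 + 1720 + 0 \cdot 7396\right) - 7443} = \frac{1}{\left(0 + 1720 + 0\right) - 7443} = \frac{1}{1720 - 7443} = \frac{1}{-5723} = - \frac{1}{5723}$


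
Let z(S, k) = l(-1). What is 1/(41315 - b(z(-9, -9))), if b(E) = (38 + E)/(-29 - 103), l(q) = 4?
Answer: 22/908937 ≈ 2.4204e-5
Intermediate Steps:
z(S, k) = 4
b(E) = -19/66 - E/132 (b(E) = (38 + E)/(-132) = (38 + E)*(-1/132) = -19/66 - E/132)
1/(41315 - b(z(-9, -9))) = 1/(41315 - (-19/66 - 1/132*4)) = 1/(41315 - (-19/66 - 1/33)) = 1/(41315 - 1*(-7/22)) = 1/(41315 + 7/22) = 1/(908937/22) = 22/908937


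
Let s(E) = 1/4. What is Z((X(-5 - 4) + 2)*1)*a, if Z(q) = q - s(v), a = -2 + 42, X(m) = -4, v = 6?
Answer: -90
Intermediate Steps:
a = 40
s(E) = 1/4 (s(E) = 1*(1/4) = 1/4)
Z(q) = -1/4 + q (Z(q) = q - 1*1/4 = q - 1/4 = -1/4 + q)
Z((X(-5 - 4) + 2)*1)*a = (-1/4 + (-4 + 2)*1)*40 = (-1/4 - 2*1)*40 = (-1/4 - 2)*40 = -9/4*40 = -90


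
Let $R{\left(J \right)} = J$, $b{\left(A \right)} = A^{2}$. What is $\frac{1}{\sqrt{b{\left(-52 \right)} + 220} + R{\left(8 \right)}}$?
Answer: $- \frac{2}{715} + \frac{\sqrt{731}}{1430} \approx 0.01611$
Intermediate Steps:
$\frac{1}{\sqrt{b{\left(-52 \right)} + 220} + R{\left(8 \right)}} = \frac{1}{\sqrt{\left(-52\right)^{2} + 220} + 8} = \frac{1}{\sqrt{2704 + 220} + 8} = \frac{1}{\sqrt{2924} + 8} = \frac{1}{2 \sqrt{731} + 8} = \frac{1}{8 + 2 \sqrt{731}}$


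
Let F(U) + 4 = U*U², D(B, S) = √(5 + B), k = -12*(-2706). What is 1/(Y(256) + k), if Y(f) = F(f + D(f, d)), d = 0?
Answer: 5670044/93076302810801 - 65623*√29/31025434270267 ≈ 4.9528e-8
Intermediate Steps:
k = 32472
F(U) = -4 + U³ (F(U) = -4 + U*U² = -4 + U³)
Y(f) = -4 + (f + √(5 + f))³
1/(Y(256) + k) = 1/((-4 + (256 + √(5 + 256))³) + 32472) = 1/((-4 + (256 + √261)³) + 32472) = 1/((-4 + (256 + 3*√29)³) + 32472) = 1/(32468 + (256 + 3*√29)³)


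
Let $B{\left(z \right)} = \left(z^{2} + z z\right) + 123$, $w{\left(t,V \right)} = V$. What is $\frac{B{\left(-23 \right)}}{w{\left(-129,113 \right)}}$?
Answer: $\frac{1181}{113} \approx 10.451$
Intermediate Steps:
$B{\left(z \right)} = 123 + 2 z^{2}$ ($B{\left(z \right)} = \left(z^{2} + z^{2}\right) + 123 = 2 z^{2} + 123 = 123 + 2 z^{2}$)
$\frac{B{\left(-23 \right)}}{w{\left(-129,113 \right)}} = \frac{123 + 2 \left(-23\right)^{2}}{113} = \left(123 + 2 \cdot 529\right) \frac{1}{113} = \left(123 + 1058\right) \frac{1}{113} = 1181 \cdot \frac{1}{113} = \frac{1181}{113}$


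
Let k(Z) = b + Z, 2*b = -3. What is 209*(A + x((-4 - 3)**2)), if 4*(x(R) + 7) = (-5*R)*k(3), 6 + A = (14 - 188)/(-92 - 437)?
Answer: -92469751/4232 ≈ -21850.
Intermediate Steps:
b = -3/2 (b = (1/2)*(-3) = -3/2 ≈ -1.5000)
k(Z) = -3/2 + Z
A = -3000/529 (A = -6 + (14 - 188)/(-92 - 437) = -6 - 174/(-529) = -6 - 174*(-1/529) = -6 + 174/529 = -3000/529 ≈ -5.6711)
x(R) = -7 - 15*R/8 (x(R) = -7 + ((-5*R)*(-3/2 + 3))/4 = -7 + (-5*R*(3/2))/4 = -7 + (-15*R/2)/4 = -7 - 15*R/8)
209*(A + x((-4 - 3)**2)) = 209*(-3000/529 + (-7 - 15*(-4 - 3)**2/8)) = 209*(-3000/529 + (-7 - 15/8*(-7)**2)) = 209*(-3000/529 + (-7 - 15/8*49)) = 209*(-3000/529 + (-7 - 735/8)) = 209*(-3000/529 - 791/8) = 209*(-442439/4232) = -92469751/4232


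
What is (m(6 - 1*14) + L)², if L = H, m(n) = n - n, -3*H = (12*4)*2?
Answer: 1024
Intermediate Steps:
H = -32 (H = -12*4*2/3 = -16*2 = -⅓*96 = -32)
m(n) = 0
L = -32
(m(6 - 1*14) + L)² = (0 - 32)² = (-32)² = 1024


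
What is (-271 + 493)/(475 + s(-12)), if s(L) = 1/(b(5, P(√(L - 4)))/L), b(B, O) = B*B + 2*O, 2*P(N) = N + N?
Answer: 72588450/155170769 - 21312*I/155170769 ≈ 0.4678 - 0.00013735*I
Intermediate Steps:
P(N) = N (P(N) = (N + N)/2 = (2*N)/2 = N)
b(B, O) = B² + 2*O
s(L) = L/(25 + 2*√(-4 + L)) (s(L) = 1/((5² + 2*√(L - 4))/L) = 1/((25 + 2*√(-4 + L))/L) = L/(25 + 2*√(-4 + L)))
(-271 + 493)/(475 + s(-12)) = (-271 + 493)/(475 - 12/(25 + 2*√(-4 - 12))) = 222/(475 - 12/(25 + 2*√(-16))) = 222/(475 - 12/(25 + 2*(4*I))) = 222/(475 - 12*(25 - 8*I)/689)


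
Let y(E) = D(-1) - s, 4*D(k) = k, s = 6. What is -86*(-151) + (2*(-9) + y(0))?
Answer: 51847/4 ≈ 12962.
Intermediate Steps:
D(k) = k/4
y(E) = -25/4 (y(E) = (¼)*(-1) - 1*6 = -¼ - 6 = -25/4)
-86*(-151) + (2*(-9) + y(0)) = -86*(-151) + (2*(-9) - 25/4) = 12986 + (-18 - 25/4) = 12986 - 97/4 = 51847/4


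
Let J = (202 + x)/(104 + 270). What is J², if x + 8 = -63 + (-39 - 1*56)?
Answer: 324/34969 ≈ 0.0092653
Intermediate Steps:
x = -166 (x = -8 + (-63 + (-39 - 1*56)) = -8 + (-63 + (-39 - 56)) = -8 + (-63 - 95) = -8 - 158 = -166)
J = 18/187 (J = (202 - 166)/(104 + 270) = 36/374 = 36*(1/374) = 18/187 ≈ 0.096257)
J² = (18/187)² = 324/34969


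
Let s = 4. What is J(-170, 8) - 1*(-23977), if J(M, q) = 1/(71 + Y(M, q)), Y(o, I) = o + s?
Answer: 2277814/95 ≈ 23977.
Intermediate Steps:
Y(o, I) = 4 + o (Y(o, I) = o + 4 = 4 + o)
J(M, q) = 1/(75 + M) (J(M, q) = 1/(71 + (4 + M)) = 1/(75 + M))
J(-170, 8) - 1*(-23977) = 1/(75 - 170) - 1*(-23977) = 1/(-95) + 23977 = -1/95 + 23977 = 2277814/95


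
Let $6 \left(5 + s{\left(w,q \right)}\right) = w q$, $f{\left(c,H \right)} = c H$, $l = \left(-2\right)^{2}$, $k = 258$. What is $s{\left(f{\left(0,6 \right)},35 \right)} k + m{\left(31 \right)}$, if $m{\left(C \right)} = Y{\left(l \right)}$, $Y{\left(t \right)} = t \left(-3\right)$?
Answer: $-1302$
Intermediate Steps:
$l = 4$
$Y{\left(t \right)} = - 3 t$
$m{\left(C \right)} = -12$ ($m{\left(C \right)} = \left(-3\right) 4 = -12$)
$f{\left(c,H \right)} = H c$
$s{\left(w,q \right)} = -5 + \frac{q w}{6}$ ($s{\left(w,q \right)} = -5 + \frac{w q}{6} = -5 + \frac{q w}{6}$)
$s{\left(f{\left(0,6 \right)},35 \right)} k + m{\left(31 \right)} = \left(-5 + \frac{1}{6} \cdot 35 \cdot 6 \cdot 0\right) 258 - 12 = \left(-5 + \frac{1}{6} \cdot 35 \cdot 0\right) 258 - 12 = \left(-5 + 0\right) 258 - 12 = \left(-5\right) 258 - 12 = -1290 - 12 = -1302$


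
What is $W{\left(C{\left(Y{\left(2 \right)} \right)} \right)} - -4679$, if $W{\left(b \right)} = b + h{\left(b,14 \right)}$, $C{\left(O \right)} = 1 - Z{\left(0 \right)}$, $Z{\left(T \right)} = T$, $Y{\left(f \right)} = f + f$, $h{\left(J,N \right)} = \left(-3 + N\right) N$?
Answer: $4834$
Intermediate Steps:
$h{\left(J,N \right)} = N \left(-3 + N\right)$
$Y{\left(f \right)} = 2 f$
$C{\left(O \right)} = 1$ ($C{\left(O \right)} = 1 - 0 = 1 + 0 = 1$)
$W{\left(b \right)} = 154 + b$ ($W{\left(b \right)} = b + 14 \left(-3 + 14\right) = b + 14 \cdot 11 = b + 154 = 154 + b$)
$W{\left(C{\left(Y{\left(2 \right)} \right)} \right)} - -4679 = \left(154 + 1\right) - -4679 = 155 + 4679 = 4834$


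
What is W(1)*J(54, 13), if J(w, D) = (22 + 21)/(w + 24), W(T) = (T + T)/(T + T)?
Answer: 43/78 ≈ 0.55128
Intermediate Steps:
W(T) = 1 (W(T) = (2*T)/((2*T)) = (2*T)*(1/(2*T)) = 1)
J(w, D) = 43/(24 + w)
W(1)*J(54, 13) = 1*(43/(24 + 54)) = 1*(43/78) = 43/78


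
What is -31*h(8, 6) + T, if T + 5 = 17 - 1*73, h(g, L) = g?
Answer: -309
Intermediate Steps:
T = -61 (T = -5 + (17 - 1*73) = -5 + (17 - 73) = -5 - 56 = -61)
-31*h(8, 6) + T = -31*8 - 61 = -248 - 61 = -309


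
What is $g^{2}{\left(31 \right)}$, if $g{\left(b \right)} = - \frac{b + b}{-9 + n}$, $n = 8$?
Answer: $3844$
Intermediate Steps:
$g{\left(b \right)} = 2 b$ ($g{\left(b \right)} = - \frac{b + b}{-9 + 8} = - \frac{2 b}{-1} = - 2 b \left(-1\right) = - \left(-2\right) b = 2 b$)
$g^{2}{\left(31 \right)} = \left(2 \cdot 31\right)^{2} = 62^{2} = 3844$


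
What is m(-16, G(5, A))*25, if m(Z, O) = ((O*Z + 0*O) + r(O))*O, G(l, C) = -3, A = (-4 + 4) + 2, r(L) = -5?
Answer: -3225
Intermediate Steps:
A = 2 (A = 0 + 2 = 2)
m(Z, O) = O*(-5 + O*Z) (m(Z, O) = ((O*Z + 0*O) - 5)*O = ((O*Z + 0) - 5)*O = (O*Z - 5)*O = (-5 + O*Z)*O = O*(-5 + O*Z))
m(-16, G(5, A))*25 = -3*(-5 - 3*(-16))*25 = -3*(-5 + 48)*25 = -3*43*25 = -129*25 = -3225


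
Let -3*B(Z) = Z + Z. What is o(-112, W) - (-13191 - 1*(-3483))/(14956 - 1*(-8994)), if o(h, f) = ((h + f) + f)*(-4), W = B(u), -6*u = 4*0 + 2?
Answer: 48135286/107775 ≈ 446.63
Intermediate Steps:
u = -1/3 (u = -(4*0 + 2)/6 = -(0 + 2)/6 = -1/6*2 = -1/3 ≈ -0.33333)
B(Z) = -2*Z/3 (B(Z) = -(Z + Z)/3 = -2*Z/3)
W = 2/9 (W = -2/3*(-1/3) = 2/9 ≈ 0.22222)
o(h, f) = -8*f - 4*h (o(h, f) = ((f + h) + f)*(-4) = (h + 2*f)*(-4) = -8*f - 4*h)
o(-112, W) - (-13191 - 1*(-3483))/(14956 - 1*(-8994)) = (-8*2/9 - 4*(-112)) - (-13191 - 1*(-3483))/(14956 - 1*(-8994)) = (-16/9 + 448) - (-13191 + 3483)/(14956 + 8994) = 4016/9 - (-9708)/23950 = 4016/9 - 1*(-4854/11975) = 4016/9 + 4854/11975 = 48135286/107775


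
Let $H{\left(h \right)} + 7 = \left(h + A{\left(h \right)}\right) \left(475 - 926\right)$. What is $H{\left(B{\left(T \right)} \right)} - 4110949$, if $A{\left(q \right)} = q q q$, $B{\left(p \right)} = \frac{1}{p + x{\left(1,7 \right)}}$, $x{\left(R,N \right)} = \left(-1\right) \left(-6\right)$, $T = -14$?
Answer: $- \frac{2104780157}{512} \approx -4.1109 \cdot 10^{6}$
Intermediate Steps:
$x{\left(R,N \right)} = 6$
$B{\left(p \right)} = \frac{1}{6 + p}$ ($B{\left(p \right)} = \frac{1}{p + 6} = \frac{1}{6 + p}$)
$A{\left(q \right)} = q^{3}$ ($A{\left(q \right)} = q^{2} q = q^{3}$)
$H{\left(h \right)} = -7 - 451 h - 451 h^{3}$ ($H{\left(h \right)} = -7 + \left(h + h^{3}\right) \left(475 - 926\right) = -7 + \left(h + h^{3}\right) \left(-451\right) = -7 - \left(451 h + 451 h^{3}\right) = -7 - 451 h - 451 h^{3}$)
$H{\left(B{\left(T \right)} \right)} - 4110949 = \left(-7 - \frac{451}{6 - 14} - 451 \left(\frac{1}{6 - 14}\right)^{3}\right) - 4110949 = \left(-7 - \frac{451}{-8} - 451 \left(\frac{1}{-8}\right)^{3}\right) - 4110949 = \left(-7 - - \frac{451}{8} - 451 \left(- \frac{1}{8}\right)^{3}\right) - 4110949 = \left(-7 + \frac{451}{8} - - \frac{451}{512}\right) - 4110949 = \left(-7 + \frac{451}{8} + \frac{451}{512}\right) - 4110949 = \frac{25731}{512} - 4110949 = - \frac{2104780157}{512}$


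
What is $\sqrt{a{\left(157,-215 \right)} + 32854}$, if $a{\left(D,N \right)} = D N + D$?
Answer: $2 i \sqrt{186} \approx 27.276 i$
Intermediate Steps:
$a{\left(D,N \right)} = D + D N$
$\sqrt{a{\left(157,-215 \right)} + 32854} = \sqrt{157 \left(1 - 215\right) + 32854} = \sqrt{157 \left(-214\right) + 32854} = \sqrt{-33598 + 32854} = \sqrt{-744} = 2 i \sqrt{186}$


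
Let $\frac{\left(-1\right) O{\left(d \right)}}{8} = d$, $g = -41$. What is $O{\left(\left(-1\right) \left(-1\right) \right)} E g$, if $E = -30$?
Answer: $-9840$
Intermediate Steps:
$O{\left(d \right)} = - 8 d$
$O{\left(\left(-1\right) \left(-1\right) \right)} E g = - 8 \left(\left(-1\right) \left(-1\right)\right) \left(-30\right) \left(-41\right) = \left(-8\right) 1 \left(-30\right) \left(-41\right) = \left(-8\right) \left(-30\right) \left(-41\right) = 240 \left(-41\right) = -9840$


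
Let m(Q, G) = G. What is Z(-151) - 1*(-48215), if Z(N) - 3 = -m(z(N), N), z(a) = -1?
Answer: 48369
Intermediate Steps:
Z(N) = 3 - N
Z(-151) - 1*(-48215) = (3 - 1*(-151)) - 1*(-48215) = (3 + 151) + 48215 = 154 + 48215 = 48369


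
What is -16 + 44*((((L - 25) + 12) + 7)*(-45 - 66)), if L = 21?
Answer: -73276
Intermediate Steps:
-16 + 44*((((L - 25) + 12) + 7)*(-45 - 66)) = -16 + 44*((((21 - 25) + 12) + 7)*(-45 - 66)) = -16 + 44*(((-4 + 12) + 7)*(-111)) = -16 + 44*((8 + 7)*(-111)) = -16 + 44*(15*(-111)) = -16 + 44*(-1665) = -16 - 73260 = -73276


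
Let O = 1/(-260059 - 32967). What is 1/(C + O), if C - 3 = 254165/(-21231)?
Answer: -6221235006/55813269503 ≈ -0.11147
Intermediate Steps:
C = -190472/21231 (C = 3 + 254165/(-21231) = 3 + 254165*(-1/21231) = 3 - 254165/21231 = -190472/21231 ≈ -8.9714)
O = -1/293026 (O = 1/(-293026) = -1/293026 ≈ -3.4127e-6)
1/(C + O) = 1/(-190472/21231 - 1/293026) = 1/(-55813269503/6221235006) = -6221235006/55813269503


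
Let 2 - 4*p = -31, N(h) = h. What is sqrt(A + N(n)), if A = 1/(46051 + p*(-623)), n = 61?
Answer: 17*sqrt(5652461945)/163645 ≈ 7.8102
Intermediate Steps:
p = 33/4 (p = 1/2 - 1/4*(-31) = 1/2 + 31/4 = 33/4 ≈ 8.2500)
A = 4/163645 (A = 1/(46051 + (33/4)*(-623)) = 1/(46051 - 20559/4) = 1/(163645/4) = 4/163645 ≈ 2.4443e-5)
sqrt(A + N(n)) = sqrt(4/163645 + 61) = sqrt(9982349/163645) = 17*sqrt(5652461945)/163645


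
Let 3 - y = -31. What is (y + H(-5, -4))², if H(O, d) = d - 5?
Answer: 625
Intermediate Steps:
y = 34 (y = 3 - 1*(-31) = 3 + 31 = 34)
H(O, d) = -5 + d
(y + H(-5, -4))² = (34 + (-5 - 4))² = (34 - 9)² = 25² = 625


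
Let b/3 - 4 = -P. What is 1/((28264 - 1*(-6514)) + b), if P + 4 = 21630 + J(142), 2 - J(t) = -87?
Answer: -1/30355 ≈ -3.2943e-5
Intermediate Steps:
J(t) = 89 (J(t) = 2 - 1*(-87) = 2 + 87 = 89)
P = 21715 (P = -4 + (21630 + 89) = -4 + 21719 = 21715)
b = -65133 (b = 12 + 3*(-1*21715) = 12 + 3*(-21715) = 12 - 65145 = -65133)
1/((28264 - 1*(-6514)) + b) = 1/((28264 - 1*(-6514)) - 65133) = 1/((28264 + 6514) - 65133) = 1/(34778 - 65133) = 1/(-30355) = -1/30355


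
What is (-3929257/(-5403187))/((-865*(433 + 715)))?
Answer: -3929257/5365472754740 ≈ -7.3232e-7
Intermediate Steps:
(-3929257/(-5403187))/((-865*(433 + 715))) = (-3929257*(-1/5403187))/((-865*1148)) = (3929257/5403187)/(-993020) = (3929257/5403187)*(-1/993020) = -3929257/5365472754740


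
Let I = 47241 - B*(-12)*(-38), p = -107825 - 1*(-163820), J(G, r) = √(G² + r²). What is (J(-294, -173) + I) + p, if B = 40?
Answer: 84996 + 37*√85 ≈ 85337.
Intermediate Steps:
p = 55995 (p = -107825 + 163820 = 55995)
I = 29001 (I = 47241 - 40*(-12)*(-38) = 47241 - (-480)*(-38) = 47241 - 1*18240 = 47241 - 18240 = 29001)
(J(-294, -173) + I) + p = (√((-294)² + (-173)²) + 29001) + 55995 = (√(86436 + 29929) + 29001) + 55995 = (√116365 + 29001) + 55995 = (37*√85 + 29001) + 55995 = (29001 + 37*√85) + 55995 = 84996 + 37*√85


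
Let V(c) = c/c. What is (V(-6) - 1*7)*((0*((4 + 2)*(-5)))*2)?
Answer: 0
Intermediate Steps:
V(c) = 1
(V(-6) - 1*7)*((0*((4 + 2)*(-5)))*2) = (1 - 1*7)*((0*((4 + 2)*(-5)))*2) = (1 - 7)*((0*(6*(-5)))*2) = -6*0*(-30)*2 = -0*2 = -6*0 = 0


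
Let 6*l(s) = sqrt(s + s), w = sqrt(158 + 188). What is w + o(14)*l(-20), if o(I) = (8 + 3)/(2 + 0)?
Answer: sqrt(346) + 11*I*sqrt(10)/6 ≈ 18.601 + 5.7975*I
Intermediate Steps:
o(I) = 11/2
w = sqrt(346) ≈ 18.601
l(s) = sqrt(2)*sqrt(s)/6 (l(s) = sqrt(s + s)/6 = sqrt(2*s)/6 = (sqrt(2)*sqrt(s))/6 = sqrt(2)*sqrt(s)/6)
w + o(14)*l(-20) = sqrt(346) + 11*(sqrt(2)*sqrt(-20)/6)/2 = sqrt(346) + 11*(sqrt(2)*(2*I*sqrt(5))/6)/2 = sqrt(346) + 11*(I*sqrt(10)/3)/2 = sqrt(346) + 11*I*sqrt(10)/6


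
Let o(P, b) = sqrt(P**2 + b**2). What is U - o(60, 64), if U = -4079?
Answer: -4079 - 4*sqrt(481) ≈ -4166.7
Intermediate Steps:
U - o(60, 64) = -4079 - sqrt(60**2 + 64**2) = -4079 - sqrt(3600 + 4096) = -4079 - sqrt(7696) = -4079 - 4*sqrt(481)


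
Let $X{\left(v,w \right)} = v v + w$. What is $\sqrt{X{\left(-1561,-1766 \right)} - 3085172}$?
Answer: $i \sqrt{650217} \approx 806.36 i$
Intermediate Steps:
$X{\left(v,w \right)} = w + v^{2}$ ($X{\left(v,w \right)} = v^{2} + w = w + v^{2}$)
$\sqrt{X{\left(-1561,-1766 \right)} - 3085172} = \sqrt{\left(-1766 + \left(-1561\right)^{2}\right) - 3085172} = \sqrt{\left(-1766 + 2436721\right) - 3085172} = \sqrt{2434955 - 3085172} = \sqrt{-650217} = i \sqrt{650217}$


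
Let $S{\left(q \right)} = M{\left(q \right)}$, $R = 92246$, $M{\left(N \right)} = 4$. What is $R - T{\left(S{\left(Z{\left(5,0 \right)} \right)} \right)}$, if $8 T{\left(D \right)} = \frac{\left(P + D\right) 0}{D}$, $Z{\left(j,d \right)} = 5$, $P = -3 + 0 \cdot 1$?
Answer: $92246$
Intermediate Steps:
$P = -3$ ($P = -3 + 0 = -3$)
$S{\left(q \right)} = 4$
$T{\left(D \right)} = 0$ ($T{\left(D \right)} = \frac{\left(-3 + D\right) 0 \frac{1}{D}}{8} = \frac{0 \frac{1}{D}}{8} = \frac{1}{8} \cdot 0 = 0$)
$R - T{\left(S{\left(Z{\left(5,0 \right)} \right)} \right)} = 92246 - 0 = 92246 + 0 = 92246$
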